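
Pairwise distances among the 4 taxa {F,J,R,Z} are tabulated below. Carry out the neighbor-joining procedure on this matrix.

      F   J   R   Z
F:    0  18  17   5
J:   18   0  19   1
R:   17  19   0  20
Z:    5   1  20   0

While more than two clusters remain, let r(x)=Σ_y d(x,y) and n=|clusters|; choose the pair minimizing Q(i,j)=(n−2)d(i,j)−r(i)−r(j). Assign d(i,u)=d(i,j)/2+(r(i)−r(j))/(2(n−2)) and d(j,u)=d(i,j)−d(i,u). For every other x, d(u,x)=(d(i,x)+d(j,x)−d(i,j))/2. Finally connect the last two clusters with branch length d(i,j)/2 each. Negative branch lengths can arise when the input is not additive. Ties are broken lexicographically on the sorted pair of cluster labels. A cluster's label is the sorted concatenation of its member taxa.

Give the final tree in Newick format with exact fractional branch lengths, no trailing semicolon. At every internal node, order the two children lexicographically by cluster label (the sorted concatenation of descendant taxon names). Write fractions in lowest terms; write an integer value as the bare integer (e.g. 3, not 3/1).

step 1: merge (F,R) at d=17, Q=-62; branch lengths F→9/2, R→25/2; new cluster FR
  updated: d(FR,J)=10, d(FR,Z)=4
step 2: merge (FR,J) at d=10, Q=-15; branch lengths FR→13/2, J→7/2; new cluster FJR
  updated: d(FJR,Z)=-5/2
step 3: merge (FJR,Z) at d=-5/2; branch lengths FJR→-5/4, Z→-5/4; new cluster FJRZ
final tree: (((F:9/2,R:25/2):13/2,J:7/2):-5/4,Z:-5/4)
total length: 49/2

(((F:9/2,R:25/2):13/2,J:7/2):-5/4,Z:-5/4)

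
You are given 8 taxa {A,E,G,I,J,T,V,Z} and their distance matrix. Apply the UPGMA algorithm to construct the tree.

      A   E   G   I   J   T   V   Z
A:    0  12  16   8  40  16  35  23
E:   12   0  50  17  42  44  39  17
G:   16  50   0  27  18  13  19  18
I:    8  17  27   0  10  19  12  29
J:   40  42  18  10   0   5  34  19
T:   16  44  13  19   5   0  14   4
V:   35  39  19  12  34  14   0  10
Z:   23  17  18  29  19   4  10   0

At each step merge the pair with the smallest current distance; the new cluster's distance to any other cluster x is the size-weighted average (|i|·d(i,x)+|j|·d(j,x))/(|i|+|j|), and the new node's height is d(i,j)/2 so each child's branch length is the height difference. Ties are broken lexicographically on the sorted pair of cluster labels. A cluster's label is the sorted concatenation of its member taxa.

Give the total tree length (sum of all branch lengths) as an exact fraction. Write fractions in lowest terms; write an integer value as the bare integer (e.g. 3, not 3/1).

step 1: merge (T,Z) at d=4; branch lengths T→2, Z→2; new cluster TZ
  updated: d(A,TZ)=39/2, d(E,TZ)=61/2, d(G,TZ)=31/2, d(I,TZ)=24, d(J,TZ)=12, d(TZ,V)=12
step 2: merge (A,I) at d=8; branch lengths A→4, I→4; new cluster AI
  updated: d(AI,E)=29/2, d(AI,G)=43/2, d(AI,J)=25, d(AI,TZ)=87/4, d(AI,V)=47/2
step 3: merge (J,TZ) at d=12; branch lengths J→6, TZ→4; new cluster JTZ
  updated: d(AI,JTZ)=137/6, d(E,JTZ)=103/3, d(G,JTZ)=49/3, d(JTZ,V)=58/3
step 4: merge (AI,E) at d=29/2; branch lengths AI→13/4, E→29/4; new cluster AEI
  updated: d(AEI,G)=31, d(AEI,JTZ)=80/3, d(AEI,V)=86/3
step 5: merge (G,JTZ) at d=49/3; branch lengths G→49/6, JTZ→13/6; new cluster GJTZ
  updated: d(AEI,GJTZ)=111/4, d(GJTZ,V)=77/4
step 6: merge (GJTZ,V) at d=77/4; branch lengths GJTZ→35/24, V→77/8; new cluster GJTVZ
  updated: d(AEI,GJTVZ)=419/15
step 7: merge (AEI,GJTVZ) at d=419/15; branch lengths AEI→403/60, GJTVZ→521/120; new cluster AEGIJTVZ
final tree: (((A:4,I:4):13/4,E:29/4):403/60,((G:49/6,(J:6,(T:2,Z:2):4):13/6):35/24,V:77/8):521/120)
total length: 2599/40

2599/40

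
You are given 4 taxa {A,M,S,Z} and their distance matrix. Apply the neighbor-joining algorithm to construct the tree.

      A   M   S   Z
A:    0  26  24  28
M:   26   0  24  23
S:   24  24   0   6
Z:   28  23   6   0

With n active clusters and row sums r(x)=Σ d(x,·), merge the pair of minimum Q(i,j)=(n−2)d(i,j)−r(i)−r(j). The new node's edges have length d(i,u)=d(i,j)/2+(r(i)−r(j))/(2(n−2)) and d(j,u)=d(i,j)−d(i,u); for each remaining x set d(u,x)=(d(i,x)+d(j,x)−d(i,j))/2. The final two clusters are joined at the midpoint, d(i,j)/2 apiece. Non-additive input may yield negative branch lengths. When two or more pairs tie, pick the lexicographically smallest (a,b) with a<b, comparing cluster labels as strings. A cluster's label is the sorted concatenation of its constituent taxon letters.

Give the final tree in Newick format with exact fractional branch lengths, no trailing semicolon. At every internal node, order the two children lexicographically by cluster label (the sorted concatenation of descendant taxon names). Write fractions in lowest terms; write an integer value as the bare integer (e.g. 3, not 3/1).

(((A:57/4,M:47/4):35/4,S:9/4):15/8,Z:15/8)

iteration 1: select A,M (d=26, Q=-99); attach at lengths (57/4, 47/4); label the merged cluster AM
  updated: d(AM,S)=11, d(AM,Z)=25/2
iteration 2: select AM,S (d=11, Q=-59/2); attach at lengths (35/4, 9/4); label the merged cluster AMS
  updated: d(AMS,Z)=15/4
iteration 3: select AMS,Z (d=15/4); attach at lengths (15/8, 15/8); label the merged cluster AMSZ
final tree: (((A:57/4,M:47/4):35/4,S:9/4):15/8,Z:15/8)
total length: 163/4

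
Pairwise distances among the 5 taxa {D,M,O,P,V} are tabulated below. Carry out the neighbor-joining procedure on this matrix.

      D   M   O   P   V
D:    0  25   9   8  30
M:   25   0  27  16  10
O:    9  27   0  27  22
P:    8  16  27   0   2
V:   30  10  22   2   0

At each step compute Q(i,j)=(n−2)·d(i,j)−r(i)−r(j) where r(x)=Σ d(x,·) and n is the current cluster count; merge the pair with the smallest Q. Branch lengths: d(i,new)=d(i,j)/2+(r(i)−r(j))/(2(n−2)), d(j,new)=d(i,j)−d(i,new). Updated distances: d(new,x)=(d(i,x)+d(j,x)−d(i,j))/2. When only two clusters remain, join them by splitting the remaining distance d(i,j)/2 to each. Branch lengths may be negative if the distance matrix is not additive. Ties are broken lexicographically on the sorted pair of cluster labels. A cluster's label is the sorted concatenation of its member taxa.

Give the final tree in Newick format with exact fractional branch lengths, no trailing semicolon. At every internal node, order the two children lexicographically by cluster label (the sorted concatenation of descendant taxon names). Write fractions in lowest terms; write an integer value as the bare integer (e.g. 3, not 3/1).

iteration 1: select D,O (d=9, Q=-130); attach at lengths (7/3, 20/3); label the merged cluster DO
  updated: d(DO,M)=43/2, d(DO,P)=13, d(DO,V)=43/2
iteration 2: select DO,P (d=13, Q=-61); attach at lengths (51/4, 1/4); label the merged cluster DOP
  updated: d(DOP,M)=49/4, d(DOP,V)=21/4
iteration 3: select DOP,M (d=49/4, Q=-55/2); attach at lengths (15/4, 17/2); label the merged cluster DMOP
  updated: d(DMOP,V)=3/2
iteration 4: select DMOP,V (d=3/2); attach at lengths (3/4, 3/4); label the merged cluster DMOPV
final tree: ((((D:7/3,O:20/3):51/4,P:1/4):15/4,M:17/2):3/4,V:3/4)
total length: 143/4

((((D:7/3,O:20/3):51/4,P:1/4):15/4,M:17/2):3/4,V:3/4)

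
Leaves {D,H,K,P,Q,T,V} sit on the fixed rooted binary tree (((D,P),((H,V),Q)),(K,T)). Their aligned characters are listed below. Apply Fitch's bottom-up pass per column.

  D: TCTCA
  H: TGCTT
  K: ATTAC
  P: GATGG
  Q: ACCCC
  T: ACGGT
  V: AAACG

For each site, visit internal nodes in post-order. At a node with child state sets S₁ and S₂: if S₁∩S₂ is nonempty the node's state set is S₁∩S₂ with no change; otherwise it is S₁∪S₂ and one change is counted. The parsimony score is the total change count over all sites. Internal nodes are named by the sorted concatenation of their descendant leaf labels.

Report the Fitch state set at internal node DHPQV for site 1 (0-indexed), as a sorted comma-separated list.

[col 0] DP: children D:{T}, P:{G} ∪→ {G,T}; cost 1
[col 0] HV: children H:{T}, V:{A} ∪→ {A,T}; cost 1
[col 0] HQV: children HV:{A,T}, Q:{A} ∩→ {A}; cost 0
[col 0] DHPQV: children DP:{G,T}, HQV:{A} ∪→ {A,G,T}; cost 1
[col 0] KT: children K:{A}, T:{A} ∩→ {A}; cost 0
[col 0] DHKPQTV: children DHPQV:{A,G,T}, KT:{A} ∩→ {A}; cost 0
[col 1] DP: children D:{C}, P:{A} ∪→ {A,C}; cost 1
[col 1] HV: children H:{G}, V:{A} ∪→ {A,G}; cost 1
[col 1] HQV: children HV:{A,G}, Q:{C} ∪→ {A,C,G}; cost 1
[col 1] DHPQV: children DP:{A,C}, HQV:{A,C,G} ∩→ {A,C}; cost 0
[col 1] KT: children K:{T}, T:{C} ∪→ {C,T}; cost 1
[col 1] DHKPQTV: children DHPQV:{A,C}, KT:{C,T} ∩→ {C}; cost 0
[col 2] DP: children D:{T}, P:{T} ∩→ {T}; cost 0
[col 2] HV: children H:{C}, V:{A} ∪→ {A,C}; cost 1
[col 2] HQV: children HV:{A,C}, Q:{C} ∩→ {C}; cost 0
[col 2] DHPQV: children DP:{T}, HQV:{C} ∪→ {C,T}; cost 1
[col 2] KT: children K:{T}, T:{G} ∪→ {G,T}; cost 1
[col 2] DHKPQTV: children DHPQV:{C,T}, KT:{G,T} ∩→ {T}; cost 0
[col 3] DP: children D:{C}, P:{G} ∪→ {C,G}; cost 1
[col 3] HV: children H:{T}, V:{C} ∪→ {C,T}; cost 1
[col 3] HQV: children HV:{C,T}, Q:{C} ∩→ {C}; cost 0
[col 3] DHPQV: children DP:{C,G}, HQV:{C} ∩→ {C}; cost 0
[col 3] KT: children K:{A}, T:{G} ∪→ {A,G}; cost 1
[col 3] DHKPQTV: children DHPQV:{C}, KT:{A,G} ∪→ {A,C,G}; cost 1
[col 4] DP: children D:{A}, P:{G} ∪→ {A,G}; cost 1
[col 4] HV: children H:{T}, V:{G} ∪→ {G,T}; cost 1
[col 4] HQV: children HV:{G,T}, Q:{C} ∪→ {C,G,T}; cost 1
[col 4] DHPQV: children DP:{A,G}, HQV:{C,G,T} ∩→ {G}; cost 0
[col 4] KT: children K:{C}, T:{T} ∪→ {C,T}; cost 1
[col 4] DHKPQTV: children DHPQV:{G}, KT:{C,T} ∪→ {C,G,T}; cost 1
per-site changes: [3, 4, 3, 4, 5]; total = 19

A,C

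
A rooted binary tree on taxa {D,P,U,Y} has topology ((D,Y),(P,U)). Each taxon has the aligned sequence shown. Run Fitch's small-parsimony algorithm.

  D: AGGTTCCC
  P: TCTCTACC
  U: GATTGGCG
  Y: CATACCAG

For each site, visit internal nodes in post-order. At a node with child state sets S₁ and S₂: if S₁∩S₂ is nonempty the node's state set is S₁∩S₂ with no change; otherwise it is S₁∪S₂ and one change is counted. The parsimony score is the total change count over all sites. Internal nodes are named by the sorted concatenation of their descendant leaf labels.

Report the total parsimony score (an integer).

site 0, node DY: D={A} ∪ Y={C} → {A,C} (+1)
site 0, node PU: P={T} ∪ U={G} → {G,T} (+1)
site 0, node DPUY: DY={A,C} ∪ PU={G,T} → {A,C,G,T} (+1)
site 1, node DY: D={G} ∪ Y={A} → {A,G} (+1)
site 1, node PU: P={C} ∪ U={A} → {A,C} (+1)
site 1, node DPUY: DY={A,G} ∩ PU={A,C} → {A} (+0)
site 2, node DY: D={G} ∪ Y={T} → {G,T} (+1)
site 2, node PU: P={T} ∩ U={T} → {T} (+0)
site 2, node DPUY: DY={G,T} ∩ PU={T} → {T} (+0)
site 3, node DY: D={T} ∪ Y={A} → {A,T} (+1)
site 3, node PU: P={C} ∪ U={T} → {C,T} (+1)
site 3, node DPUY: DY={A,T} ∩ PU={C,T} → {T} (+0)
site 4, node DY: D={T} ∪ Y={C} → {C,T} (+1)
site 4, node PU: P={T} ∪ U={G} → {G,T} (+1)
site 4, node DPUY: DY={C,T} ∩ PU={G,T} → {T} (+0)
site 5, node DY: D={C} ∩ Y={C} → {C} (+0)
site 5, node PU: P={A} ∪ U={G} → {A,G} (+1)
site 5, node DPUY: DY={C} ∪ PU={A,G} → {A,C,G} (+1)
site 6, node DY: D={C} ∪ Y={A} → {A,C} (+1)
site 6, node PU: P={C} ∩ U={C} → {C} (+0)
site 6, node DPUY: DY={A,C} ∩ PU={C} → {C} (+0)
site 7, node DY: D={C} ∪ Y={G} → {C,G} (+1)
site 7, node PU: P={C} ∪ U={G} → {C,G} (+1)
site 7, node DPUY: DY={C,G} ∩ PU={C,G} → {C,G} (+0)
per-site changes: [3, 2, 1, 2, 2, 2, 1, 2]; total = 15

15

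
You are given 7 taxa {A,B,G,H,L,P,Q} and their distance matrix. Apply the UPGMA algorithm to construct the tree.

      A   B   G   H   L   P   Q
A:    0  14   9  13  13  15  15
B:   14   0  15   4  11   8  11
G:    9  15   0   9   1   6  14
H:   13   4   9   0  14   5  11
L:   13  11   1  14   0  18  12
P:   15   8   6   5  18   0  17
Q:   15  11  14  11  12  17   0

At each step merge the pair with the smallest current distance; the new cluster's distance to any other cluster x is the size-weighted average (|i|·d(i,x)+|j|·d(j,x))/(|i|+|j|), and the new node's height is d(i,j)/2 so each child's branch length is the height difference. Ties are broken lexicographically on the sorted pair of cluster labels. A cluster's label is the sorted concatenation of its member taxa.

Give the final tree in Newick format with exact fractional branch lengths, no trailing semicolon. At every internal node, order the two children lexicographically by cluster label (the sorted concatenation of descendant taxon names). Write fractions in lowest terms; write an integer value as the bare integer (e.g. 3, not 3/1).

(((A:11/2,(G:1/2,L:1/2):5):8/9,((B:2,H:2):5/4,P:13/4):113/36):5/18,Q:20/3)

step 1: merge (G,L) at d=1; branch lengths G→1/2, L→1/2; new cluster GL
  updated: d(A,GL)=11, d(B,GL)=13, d(GL,H)=23/2, d(GL,P)=12, d(GL,Q)=13
step 2: merge (B,H) at d=4; branch lengths B→2, H→2; new cluster BH
  updated: d(A,BH)=27/2, d(BH,GL)=49/4, d(BH,P)=13/2, d(BH,Q)=11
step 3: merge (BH,P) at d=13/2; branch lengths BH→5/4, P→13/4; new cluster BHP
  updated: d(A,BHP)=14, d(BHP,GL)=73/6, d(BHP,Q)=13
step 4: merge (A,GL) at d=11; branch lengths A→11/2, GL→5; new cluster AGL
  updated: d(AGL,BHP)=115/9, d(AGL,Q)=41/3
step 5: merge (AGL,BHP) at d=115/9; branch lengths AGL→8/9, BHP→113/36; new cluster ABGHLP
  updated: d(ABGHLP,Q)=40/3
step 6: merge (ABGHLP,Q) at d=40/3; branch lengths ABGHLP→5/18, Q→20/3; new cluster ABGHLPQ
final tree: (((A:11/2,(G:1/2,L:1/2):5):8/9,((B:2,H:2):5/4,P:13/4):113/36):5/18,Q:20/3)
total length: 1115/36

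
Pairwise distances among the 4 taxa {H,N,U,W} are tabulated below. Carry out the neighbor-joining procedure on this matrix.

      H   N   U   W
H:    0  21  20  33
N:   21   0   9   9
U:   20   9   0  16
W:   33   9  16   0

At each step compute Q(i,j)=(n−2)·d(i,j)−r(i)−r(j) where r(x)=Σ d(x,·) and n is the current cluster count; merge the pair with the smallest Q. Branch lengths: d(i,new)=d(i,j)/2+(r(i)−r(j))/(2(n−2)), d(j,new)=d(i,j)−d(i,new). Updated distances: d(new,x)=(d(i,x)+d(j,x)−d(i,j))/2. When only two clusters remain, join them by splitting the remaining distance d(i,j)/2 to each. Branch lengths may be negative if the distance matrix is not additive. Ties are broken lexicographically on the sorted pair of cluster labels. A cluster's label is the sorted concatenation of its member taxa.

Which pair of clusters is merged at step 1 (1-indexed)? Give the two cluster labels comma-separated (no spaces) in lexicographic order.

step 1: merge (H,U) at d=20, Q=-79; branch lengths H→69/4, U→11/4; new cluster HU
  updated: d(HU,N)=5, d(HU,W)=29/2
step 2: merge (HU,N) at d=5, Q=-57/2; branch lengths HU→21/4, N→-1/4; new cluster HNU
  updated: d(HNU,W)=37/4
step 3: merge (HNU,W) at d=37/4; branch lengths HNU→37/8, W→37/8; new cluster HNUW
final tree: (((H:69/4,U:11/4):21/4,N:-1/4):37/8,W:37/8)
total length: 137/4

H,U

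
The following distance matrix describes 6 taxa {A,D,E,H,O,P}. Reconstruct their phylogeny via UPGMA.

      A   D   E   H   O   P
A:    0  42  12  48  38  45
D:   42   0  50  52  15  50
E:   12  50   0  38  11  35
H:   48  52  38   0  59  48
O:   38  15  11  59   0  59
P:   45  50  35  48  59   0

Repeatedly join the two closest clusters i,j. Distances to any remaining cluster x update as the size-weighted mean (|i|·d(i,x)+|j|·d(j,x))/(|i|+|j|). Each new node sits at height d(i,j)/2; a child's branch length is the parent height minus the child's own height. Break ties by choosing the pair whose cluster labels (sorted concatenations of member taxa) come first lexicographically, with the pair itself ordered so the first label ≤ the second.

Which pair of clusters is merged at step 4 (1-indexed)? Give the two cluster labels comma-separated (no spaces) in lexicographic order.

iteration 1: select E,O (d=11); attach at lengths (11/2, 11/2); label the merged cluster EO
  updated: d(A,EO)=25, d(D,EO)=65/2, d(EO,H)=97/2, d(EO,P)=47
iteration 2: select A,EO (d=25); attach at lengths (25/2, 7); label the merged cluster AEO
  updated: d(AEO,D)=107/3, d(AEO,H)=145/3, d(AEO,P)=139/3
iteration 3: select AEO,D (d=107/3); attach at lengths (16/3, 107/6); label the merged cluster ADEO
  updated: d(ADEO,H)=197/4, d(ADEO,P)=189/4
iteration 4: select ADEO,P (d=189/4); attach at lengths (139/24, 189/8); label the merged cluster ADEOP
  updated: d(ADEOP,H)=49
iteration 5: select ADEOP,H (d=49); attach at lengths (7/8, 49/2); label the merged cluster ADEHOP
final tree: ((((A:25/2,(E:11/2,O:11/2):7):16/3,D:107/6):139/24,P:189/8):7/8,H:49/2)
total length: 2603/24

ADEO,P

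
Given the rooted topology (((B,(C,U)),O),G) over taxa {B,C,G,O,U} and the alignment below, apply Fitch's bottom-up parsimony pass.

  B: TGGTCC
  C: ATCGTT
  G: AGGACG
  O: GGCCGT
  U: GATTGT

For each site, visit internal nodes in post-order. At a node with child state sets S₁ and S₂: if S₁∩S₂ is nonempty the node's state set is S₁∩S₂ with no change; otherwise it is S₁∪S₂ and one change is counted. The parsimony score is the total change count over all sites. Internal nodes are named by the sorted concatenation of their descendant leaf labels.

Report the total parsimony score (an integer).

16

[col 0] CU: children C:{A}, U:{G} ∪→ {A,G}; cost 1
[col 0] BCU: children B:{T}, CU:{A,G} ∪→ {A,G,T}; cost 1
[col 0] BCOU: children BCU:{A,G,T}, O:{G} ∩→ {G}; cost 0
[col 0] BCGOU: children BCOU:{G}, G:{A} ∪→ {A,G}; cost 1
[col 1] CU: children C:{T}, U:{A} ∪→ {A,T}; cost 1
[col 1] BCU: children B:{G}, CU:{A,T} ∪→ {A,G,T}; cost 1
[col 1] BCOU: children BCU:{A,G,T}, O:{G} ∩→ {G}; cost 0
[col 1] BCGOU: children BCOU:{G}, G:{G} ∩→ {G}; cost 0
[col 2] CU: children C:{C}, U:{T} ∪→ {C,T}; cost 1
[col 2] BCU: children B:{G}, CU:{C,T} ∪→ {C,G,T}; cost 1
[col 2] BCOU: children BCU:{C,G,T}, O:{C} ∩→ {C}; cost 0
[col 2] BCGOU: children BCOU:{C}, G:{G} ∪→ {C,G}; cost 1
[col 3] CU: children C:{G}, U:{T} ∪→ {G,T}; cost 1
[col 3] BCU: children B:{T}, CU:{G,T} ∩→ {T}; cost 0
[col 3] BCOU: children BCU:{T}, O:{C} ∪→ {C,T}; cost 1
[col 3] BCGOU: children BCOU:{C,T}, G:{A} ∪→ {A,C,T}; cost 1
[col 4] CU: children C:{T}, U:{G} ∪→ {G,T}; cost 1
[col 4] BCU: children B:{C}, CU:{G,T} ∪→ {C,G,T}; cost 1
[col 4] BCOU: children BCU:{C,G,T}, O:{G} ∩→ {G}; cost 0
[col 4] BCGOU: children BCOU:{G}, G:{C} ∪→ {C,G}; cost 1
[col 5] CU: children C:{T}, U:{T} ∩→ {T}; cost 0
[col 5] BCU: children B:{C}, CU:{T} ∪→ {C,T}; cost 1
[col 5] BCOU: children BCU:{C,T}, O:{T} ∩→ {T}; cost 0
[col 5] BCGOU: children BCOU:{T}, G:{G} ∪→ {G,T}; cost 1
per-site changes: [3, 2, 3, 3, 3, 2]; total = 16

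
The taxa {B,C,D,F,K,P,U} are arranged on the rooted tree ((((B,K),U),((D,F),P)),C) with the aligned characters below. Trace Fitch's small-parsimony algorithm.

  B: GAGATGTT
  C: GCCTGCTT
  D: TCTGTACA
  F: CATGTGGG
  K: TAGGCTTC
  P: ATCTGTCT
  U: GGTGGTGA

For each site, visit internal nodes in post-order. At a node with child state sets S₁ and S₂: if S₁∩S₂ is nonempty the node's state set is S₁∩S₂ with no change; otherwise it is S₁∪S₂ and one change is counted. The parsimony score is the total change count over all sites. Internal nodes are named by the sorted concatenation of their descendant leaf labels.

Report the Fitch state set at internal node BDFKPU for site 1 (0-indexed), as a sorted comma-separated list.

A

[col 0] BK: children B:{G}, K:{T} ∪→ {G,T}; cost 1
[col 0] BKU: children BK:{G,T}, U:{G} ∩→ {G}; cost 0
[col 0] DF: children D:{T}, F:{C} ∪→ {C,T}; cost 1
[col 0] DFP: children DF:{C,T}, P:{A} ∪→ {A,C,T}; cost 1
[col 0] BDFKPU: children BKU:{G}, DFP:{A,C,T} ∪→ {A,C,G,T}; cost 1
[col 0] BCDFKPU: children BDFKPU:{A,C,G,T}, C:{G} ∩→ {G}; cost 0
[col 1] BK: children B:{A}, K:{A} ∩→ {A}; cost 0
[col 1] BKU: children BK:{A}, U:{G} ∪→ {A,G}; cost 1
[col 1] DF: children D:{C}, F:{A} ∪→ {A,C}; cost 1
[col 1] DFP: children DF:{A,C}, P:{T} ∪→ {A,C,T}; cost 1
[col 1] BDFKPU: children BKU:{A,G}, DFP:{A,C,T} ∩→ {A}; cost 0
[col 1] BCDFKPU: children BDFKPU:{A}, C:{C} ∪→ {A,C}; cost 1
[col 2] BK: children B:{G}, K:{G} ∩→ {G}; cost 0
[col 2] BKU: children BK:{G}, U:{T} ∪→ {G,T}; cost 1
[col 2] DF: children D:{T}, F:{T} ∩→ {T}; cost 0
[col 2] DFP: children DF:{T}, P:{C} ∪→ {C,T}; cost 1
[col 2] BDFKPU: children BKU:{G,T}, DFP:{C,T} ∩→ {T}; cost 0
[col 2] BCDFKPU: children BDFKPU:{T}, C:{C} ∪→ {C,T}; cost 1
[col 3] BK: children B:{A}, K:{G} ∪→ {A,G}; cost 1
[col 3] BKU: children BK:{A,G}, U:{G} ∩→ {G}; cost 0
[col 3] DF: children D:{G}, F:{G} ∩→ {G}; cost 0
[col 3] DFP: children DF:{G}, P:{T} ∪→ {G,T}; cost 1
[col 3] BDFKPU: children BKU:{G}, DFP:{G,T} ∩→ {G}; cost 0
[col 3] BCDFKPU: children BDFKPU:{G}, C:{T} ∪→ {G,T}; cost 1
[col 4] BK: children B:{T}, K:{C} ∪→ {C,T}; cost 1
[col 4] BKU: children BK:{C,T}, U:{G} ∪→ {C,G,T}; cost 1
[col 4] DF: children D:{T}, F:{T} ∩→ {T}; cost 0
[col 4] DFP: children DF:{T}, P:{G} ∪→ {G,T}; cost 1
[col 4] BDFKPU: children BKU:{C,G,T}, DFP:{G,T} ∩→ {G,T}; cost 0
[col 4] BCDFKPU: children BDFKPU:{G,T}, C:{G} ∩→ {G}; cost 0
[col 5] BK: children B:{G}, K:{T} ∪→ {G,T}; cost 1
[col 5] BKU: children BK:{G,T}, U:{T} ∩→ {T}; cost 0
[col 5] DF: children D:{A}, F:{G} ∪→ {A,G}; cost 1
[col 5] DFP: children DF:{A,G}, P:{T} ∪→ {A,G,T}; cost 1
[col 5] BDFKPU: children BKU:{T}, DFP:{A,G,T} ∩→ {T}; cost 0
[col 5] BCDFKPU: children BDFKPU:{T}, C:{C} ∪→ {C,T}; cost 1
[col 6] BK: children B:{T}, K:{T} ∩→ {T}; cost 0
[col 6] BKU: children BK:{T}, U:{G} ∪→ {G,T}; cost 1
[col 6] DF: children D:{C}, F:{G} ∪→ {C,G}; cost 1
[col 6] DFP: children DF:{C,G}, P:{C} ∩→ {C}; cost 0
[col 6] BDFKPU: children BKU:{G,T}, DFP:{C} ∪→ {C,G,T}; cost 1
[col 6] BCDFKPU: children BDFKPU:{C,G,T}, C:{T} ∩→ {T}; cost 0
[col 7] BK: children B:{T}, K:{C} ∪→ {C,T}; cost 1
[col 7] BKU: children BK:{C,T}, U:{A} ∪→ {A,C,T}; cost 1
[col 7] DF: children D:{A}, F:{G} ∪→ {A,G}; cost 1
[col 7] DFP: children DF:{A,G}, P:{T} ∪→ {A,G,T}; cost 1
[col 7] BDFKPU: children BKU:{A,C,T}, DFP:{A,G,T} ∩→ {A,T}; cost 0
[col 7] BCDFKPU: children BDFKPU:{A,T}, C:{T} ∩→ {T}; cost 0
per-site changes: [4, 4, 3, 3, 3, 4, 3, 4]; total = 28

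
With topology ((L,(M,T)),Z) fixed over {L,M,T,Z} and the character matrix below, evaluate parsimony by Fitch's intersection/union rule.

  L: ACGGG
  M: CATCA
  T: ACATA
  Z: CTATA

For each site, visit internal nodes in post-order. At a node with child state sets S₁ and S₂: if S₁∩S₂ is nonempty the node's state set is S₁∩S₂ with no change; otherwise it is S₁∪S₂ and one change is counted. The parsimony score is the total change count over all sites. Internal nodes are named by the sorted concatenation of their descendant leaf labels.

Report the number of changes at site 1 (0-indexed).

MT@0: {C} ∪ {A} = {A,C} (union, +1)
LMT@0: {A} ∩ {A,C} = {A} (intersection, +0)
LMTZ@0: {A} ∪ {C} = {A,C} (union, +1)
MT@1: {A} ∪ {C} = {A,C} (union, +1)
LMT@1: {C} ∩ {A,C} = {C} (intersection, +0)
LMTZ@1: {C} ∪ {T} = {C,T} (union, +1)
MT@2: {T} ∪ {A} = {A,T} (union, +1)
LMT@2: {G} ∪ {A,T} = {A,G,T} (union, +1)
LMTZ@2: {A,G,T} ∩ {A} = {A} (intersection, +0)
MT@3: {C} ∪ {T} = {C,T} (union, +1)
LMT@3: {G} ∪ {C,T} = {C,G,T} (union, +1)
LMTZ@3: {C,G,T} ∩ {T} = {T} (intersection, +0)
MT@4: {A} ∩ {A} = {A} (intersection, +0)
LMT@4: {G} ∪ {A} = {A,G} (union, +1)
LMTZ@4: {A,G} ∩ {A} = {A} (intersection, +0)
per-site changes: [2, 2, 2, 2, 1]; total = 9

2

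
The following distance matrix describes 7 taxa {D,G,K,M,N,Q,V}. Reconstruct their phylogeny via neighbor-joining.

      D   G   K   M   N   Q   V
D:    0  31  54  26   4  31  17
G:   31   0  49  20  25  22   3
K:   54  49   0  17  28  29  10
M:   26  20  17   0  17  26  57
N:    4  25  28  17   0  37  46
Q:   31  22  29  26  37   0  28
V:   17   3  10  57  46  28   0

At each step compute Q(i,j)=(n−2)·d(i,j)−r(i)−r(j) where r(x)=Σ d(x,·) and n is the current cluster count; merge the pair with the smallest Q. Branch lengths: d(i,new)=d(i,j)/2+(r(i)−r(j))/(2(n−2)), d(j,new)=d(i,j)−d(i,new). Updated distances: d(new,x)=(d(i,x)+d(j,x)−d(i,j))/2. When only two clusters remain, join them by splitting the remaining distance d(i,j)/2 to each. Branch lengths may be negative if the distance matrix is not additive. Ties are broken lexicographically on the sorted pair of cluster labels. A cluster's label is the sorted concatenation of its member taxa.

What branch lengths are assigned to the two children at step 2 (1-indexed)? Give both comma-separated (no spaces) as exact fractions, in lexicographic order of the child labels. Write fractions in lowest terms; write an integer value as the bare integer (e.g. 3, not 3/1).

iteration 1: select D,N (d=4, Q=-300); attach at lengths (13/5, 7/5); label the merged cluster DN
  updated: d(DN,G)=26, d(DN,K)=39, d(DN,M)=39/2, d(DN,Q)=32, d(DN,V)=59/2
iteration 2: select G,V (d=3, Q=-471/2); attach at lengths (9/16, 39/16); label the merged cluster GV
  updated: d(DN,GV)=105/4, d(GV,K)=28, d(GV,M)=37, d(GV,Q)=47/2
iteration 3: select K,M (d=17, Q=-323/2); attach at lengths (43/4, 25/4); label the merged cluster KM
  updated: d(DN,KM)=83/4, d(GV,KM)=24, d(KM,Q)=19
iteration 4: select DN,KM (d=83/4, Q=-405/4); attach at lengths (227/16, 105/16); label the merged cluster DKMN
  updated: d(DKMN,GV)=59/4, d(DKMN,Q)=121/8
iteration 5: select DKMN,GV (d=59/4, Q=-427/8); attach at lengths (51/16, 185/16); label the merged cluster DGKMNV
  updated: d(DGKMNV,Q)=191/16
iteration 6: select DGKMNV,Q (d=191/16); attach at lengths (191/32, 191/32); label the merged cluster DGKMNQV
final tree: ((((D:13/5,N:7/5):227/16,(K:43/4,M:25/4):105/16):51/16,(G:9/16,V:39/16):185/16):191/32,Q:191/32)
total length: 1143/16

9/16,39/16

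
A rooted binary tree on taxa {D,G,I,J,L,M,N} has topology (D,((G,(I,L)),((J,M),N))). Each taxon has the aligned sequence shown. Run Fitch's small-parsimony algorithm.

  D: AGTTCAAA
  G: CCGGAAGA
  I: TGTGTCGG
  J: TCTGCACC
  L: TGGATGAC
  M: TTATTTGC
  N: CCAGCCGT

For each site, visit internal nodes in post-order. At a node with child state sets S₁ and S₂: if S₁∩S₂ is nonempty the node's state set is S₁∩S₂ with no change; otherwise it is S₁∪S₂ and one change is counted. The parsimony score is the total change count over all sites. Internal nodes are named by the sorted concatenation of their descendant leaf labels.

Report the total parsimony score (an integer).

27

[col 0] IL: children I:{T}, L:{T} ∩→ {T}; cost 0
[col 0] GIL: children G:{C}, IL:{T} ∪→ {C,T}; cost 1
[col 0] JM: children J:{T}, M:{T} ∩→ {T}; cost 0
[col 0] JMN: children JM:{T}, N:{C} ∪→ {C,T}; cost 1
[col 0] GIJLMN: children GIL:{C,T}, JMN:{C,T} ∩→ {C,T}; cost 0
[col 0] DGIJLMN: children D:{A}, GIJLMN:{C,T} ∪→ {A,C,T}; cost 1
[col 1] IL: children I:{G}, L:{G} ∩→ {G}; cost 0
[col 1] GIL: children G:{C}, IL:{G} ∪→ {C,G}; cost 1
[col 1] JM: children J:{C}, M:{T} ∪→ {C,T}; cost 1
[col 1] JMN: children JM:{C,T}, N:{C} ∩→ {C}; cost 0
[col 1] GIJLMN: children GIL:{C,G}, JMN:{C} ∩→ {C}; cost 0
[col 1] DGIJLMN: children D:{G}, GIJLMN:{C} ∪→ {C,G}; cost 1
[col 2] IL: children I:{T}, L:{G} ∪→ {G,T}; cost 1
[col 2] GIL: children G:{G}, IL:{G,T} ∩→ {G}; cost 0
[col 2] JM: children J:{T}, M:{A} ∪→ {A,T}; cost 1
[col 2] JMN: children JM:{A,T}, N:{A} ∩→ {A}; cost 0
[col 2] GIJLMN: children GIL:{G}, JMN:{A} ∪→ {A,G}; cost 1
[col 2] DGIJLMN: children D:{T}, GIJLMN:{A,G} ∪→ {A,G,T}; cost 1
[col 3] IL: children I:{G}, L:{A} ∪→ {A,G}; cost 1
[col 3] GIL: children G:{G}, IL:{A,G} ∩→ {G}; cost 0
[col 3] JM: children J:{G}, M:{T} ∪→ {G,T}; cost 1
[col 3] JMN: children JM:{G,T}, N:{G} ∩→ {G}; cost 0
[col 3] GIJLMN: children GIL:{G}, JMN:{G} ∩→ {G}; cost 0
[col 3] DGIJLMN: children D:{T}, GIJLMN:{G} ∪→ {G,T}; cost 1
[col 4] IL: children I:{T}, L:{T} ∩→ {T}; cost 0
[col 4] GIL: children G:{A}, IL:{T} ∪→ {A,T}; cost 1
[col 4] JM: children J:{C}, M:{T} ∪→ {C,T}; cost 1
[col 4] JMN: children JM:{C,T}, N:{C} ∩→ {C}; cost 0
[col 4] GIJLMN: children GIL:{A,T}, JMN:{C} ∪→ {A,C,T}; cost 1
[col 4] DGIJLMN: children D:{C}, GIJLMN:{A,C,T} ∩→ {C}; cost 0
[col 5] IL: children I:{C}, L:{G} ∪→ {C,G}; cost 1
[col 5] GIL: children G:{A}, IL:{C,G} ∪→ {A,C,G}; cost 1
[col 5] JM: children J:{A}, M:{T} ∪→ {A,T}; cost 1
[col 5] JMN: children JM:{A,T}, N:{C} ∪→ {A,C,T}; cost 1
[col 5] GIJLMN: children GIL:{A,C,G}, JMN:{A,C,T} ∩→ {A,C}; cost 0
[col 5] DGIJLMN: children D:{A}, GIJLMN:{A,C} ∩→ {A}; cost 0
[col 6] IL: children I:{G}, L:{A} ∪→ {A,G}; cost 1
[col 6] GIL: children G:{G}, IL:{A,G} ∩→ {G}; cost 0
[col 6] JM: children J:{C}, M:{G} ∪→ {C,G}; cost 1
[col 6] JMN: children JM:{C,G}, N:{G} ∩→ {G}; cost 0
[col 6] GIJLMN: children GIL:{G}, JMN:{G} ∩→ {G}; cost 0
[col 6] DGIJLMN: children D:{A}, GIJLMN:{G} ∪→ {A,G}; cost 1
[col 7] IL: children I:{G}, L:{C} ∪→ {C,G}; cost 1
[col 7] GIL: children G:{A}, IL:{C,G} ∪→ {A,C,G}; cost 1
[col 7] JM: children J:{C}, M:{C} ∩→ {C}; cost 0
[col 7] JMN: children JM:{C}, N:{T} ∪→ {C,T}; cost 1
[col 7] GIJLMN: children GIL:{A,C,G}, JMN:{C,T} ∩→ {C}; cost 0
[col 7] DGIJLMN: children D:{A}, GIJLMN:{C} ∪→ {A,C}; cost 1
per-site changes: [3, 3, 4, 3, 3, 4, 3, 4]; total = 27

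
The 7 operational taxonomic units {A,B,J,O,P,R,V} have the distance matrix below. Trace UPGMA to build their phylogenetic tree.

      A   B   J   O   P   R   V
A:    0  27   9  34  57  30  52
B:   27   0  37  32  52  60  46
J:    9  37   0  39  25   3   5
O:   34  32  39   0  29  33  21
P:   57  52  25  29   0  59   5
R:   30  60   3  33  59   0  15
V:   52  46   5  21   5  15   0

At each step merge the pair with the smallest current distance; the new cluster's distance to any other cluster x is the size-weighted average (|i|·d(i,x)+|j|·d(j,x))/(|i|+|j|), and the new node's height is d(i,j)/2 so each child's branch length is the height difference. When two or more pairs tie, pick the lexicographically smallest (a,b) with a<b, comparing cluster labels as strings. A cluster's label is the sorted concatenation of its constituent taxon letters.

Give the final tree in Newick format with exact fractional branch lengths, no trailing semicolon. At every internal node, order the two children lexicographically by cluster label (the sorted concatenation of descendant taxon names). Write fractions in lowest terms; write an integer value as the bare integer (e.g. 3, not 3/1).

step 1: merge (J,R) at d=3; branch lengths J→3/2, R→3/2; new cluster JR
  updated: d(A,JR)=39/2, d(B,JR)=97/2, d(JR,O)=36, d(JR,P)=42, d(JR,V)=10
step 2: merge (P,V) at d=5; branch lengths P→5/2, V→5/2; new cluster PV
  updated: d(A,PV)=109/2, d(B,PV)=49, d(JR,PV)=26, d(O,PV)=25
step 3: merge (A,JR) at d=39/2; branch lengths A→39/4, JR→33/4; new cluster AJR
  updated: d(AJR,B)=124/3, d(AJR,O)=106/3, d(AJR,PV)=71/2
step 4: merge (O,PV) at d=25; branch lengths O→25/2, PV→10; new cluster OPV
  updated: d(AJR,OPV)=319/9, d(B,OPV)=130/3
step 5: merge (AJR,OPV) at d=319/9; branch lengths AJR→287/36, OPV→47/9; new cluster AJOPRV
  updated: d(AJOPRV,B)=127/3
step 6: merge (AJOPRV,B) at d=127/3; branch lengths AJOPRV→31/9, B→127/6; new cluster ABJOPRV
final tree: (((A:39/4,(J:3/2,R:3/2):33/4):287/36,(O:25/2,(P:5/2,V:5/2):10):47/9):31/9,B:127/6)
total length: 3107/36

(((A:39/4,(J:3/2,R:3/2):33/4):287/36,(O:25/2,(P:5/2,V:5/2):10):47/9):31/9,B:127/6)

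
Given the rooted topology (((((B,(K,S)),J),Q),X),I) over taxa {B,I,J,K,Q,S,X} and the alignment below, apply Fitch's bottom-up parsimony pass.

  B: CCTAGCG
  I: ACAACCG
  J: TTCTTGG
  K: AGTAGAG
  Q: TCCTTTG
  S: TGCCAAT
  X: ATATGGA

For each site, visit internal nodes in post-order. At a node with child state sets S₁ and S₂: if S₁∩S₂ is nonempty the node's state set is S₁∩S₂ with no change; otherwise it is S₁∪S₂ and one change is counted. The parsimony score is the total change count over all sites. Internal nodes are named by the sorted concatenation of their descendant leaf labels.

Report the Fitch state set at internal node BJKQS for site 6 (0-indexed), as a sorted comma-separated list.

G

[col 0] KS: children K:{A}, S:{T} ∪→ {A,T}; cost 1
[col 0] BKS: children B:{C}, KS:{A,T} ∪→ {A,C,T}; cost 1
[col 0] BJKS: children BKS:{A,C,T}, J:{T} ∩→ {T}; cost 0
[col 0] BJKQS: children BJKS:{T}, Q:{T} ∩→ {T}; cost 0
[col 0] BJKQSX: children BJKQS:{T}, X:{A} ∪→ {A,T}; cost 1
[col 0] BIJKQSX: children BJKQSX:{A,T}, I:{A} ∩→ {A}; cost 0
[col 1] KS: children K:{G}, S:{G} ∩→ {G}; cost 0
[col 1] BKS: children B:{C}, KS:{G} ∪→ {C,G}; cost 1
[col 1] BJKS: children BKS:{C,G}, J:{T} ∪→ {C,G,T}; cost 1
[col 1] BJKQS: children BJKS:{C,G,T}, Q:{C} ∩→ {C}; cost 0
[col 1] BJKQSX: children BJKQS:{C}, X:{T} ∪→ {C,T}; cost 1
[col 1] BIJKQSX: children BJKQSX:{C,T}, I:{C} ∩→ {C}; cost 0
[col 2] KS: children K:{T}, S:{C} ∪→ {C,T}; cost 1
[col 2] BKS: children B:{T}, KS:{C,T} ∩→ {T}; cost 0
[col 2] BJKS: children BKS:{T}, J:{C} ∪→ {C,T}; cost 1
[col 2] BJKQS: children BJKS:{C,T}, Q:{C} ∩→ {C}; cost 0
[col 2] BJKQSX: children BJKQS:{C}, X:{A} ∪→ {A,C}; cost 1
[col 2] BIJKQSX: children BJKQSX:{A,C}, I:{A} ∩→ {A}; cost 0
[col 3] KS: children K:{A}, S:{C} ∪→ {A,C}; cost 1
[col 3] BKS: children B:{A}, KS:{A,C} ∩→ {A}; cost 0
[col 3] BJKS: children BKS:{A}, J:{T} ∪→ {A,T}; cost 1
[col 3] BJKQS: children BJKS:{A,T}, Q:{T} ∩→ {T}; cost 0
[col 3] BJKQSX: children BJKQS:{T}, X:{T} ∩→ {T}; cost 0
[col 3] BIJKQSX: children BJKQSX:{T}, I:{A} ∪→ {A,T}; cost 1
[col 4] KS: children K:{G}, S:{A} ∪→ {A,G}; cost 1
[col 4] BKS: children B:{G}, KS:{A,G} ∩→ {G}; cost 0
[col 4] BJKS: children BKS:{G}, J:{T} ∪→ {G,T}; cost 1
[col 4] BJKQS: children BJKS:{G,T}, Q:{T} ∩→ {T}; cost 0
[col 4] BJKQSX: children BJKQS:{T}, X:{G} ∪→ {G,T}; cost 1
[col 4] BIJKQSX: children BJKQSX:{G,T}, I:{C} ∪→ {C,G,T}; cost 1
[col 5] KS: children K:{A}, S:{A} ∩→ {A}; cost 0
[col 5] BKS: children B:{C}, KS:{A} ∪→ {A,C}; cost 1
[col 5] BJKS: children BKS:{A,C}, J:{G} ∪→ {A,C,G}; cost 1
[col 5] BJKQS: children BJKS:{A,C,G}, Q:{T} ∪→ {A,C,G,T}; cost 1
[col 5] BJKQSX: children BJKQS:{A,C,G,T}, X:{G} ∩→ {G}; cost 0
[col 5] BIJKQSX: children BJKQSX:{G}, I:{C} ∪→ {C,G}; cost 1
[col 6] KS: children K:{G}, S:{T} ∪→ {G,T}; cost 1
[col 6] BKS: children B:{G}, KS:{G,T} ∩→ {G}; cost 0
[col 6] BJKS: children BKS:{G}, J:{G} ∩→ {G}; cost 0
[col 6] BJKQS: children BJKS:{G}, Q:{G} ∩→ {G}; cost 0
[col 6] BJKQSX: children BJKQS:{G}, X:{A} ∪→ {A,G}; cost 1
[col 6] BIJKQSX: children BJKQSX:{A,G}, I:{G} ∩→ {G}; cost 0
per-site changes: [3, 3, 3, 3, 4, 4, 2]; total = 22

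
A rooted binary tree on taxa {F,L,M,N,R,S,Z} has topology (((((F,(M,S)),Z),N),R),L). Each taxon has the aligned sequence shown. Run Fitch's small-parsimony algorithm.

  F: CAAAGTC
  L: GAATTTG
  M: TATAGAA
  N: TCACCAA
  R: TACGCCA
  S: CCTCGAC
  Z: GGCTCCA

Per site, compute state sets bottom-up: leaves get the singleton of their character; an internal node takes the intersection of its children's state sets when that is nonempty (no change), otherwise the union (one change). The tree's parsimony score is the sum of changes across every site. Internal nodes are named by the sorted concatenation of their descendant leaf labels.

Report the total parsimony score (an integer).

23

site 0, node MS: M={T} ∪ S={C} → {C,T} (+1)
site 0, node FMS: F={C} ∩ MS={C,T} → {C} (+0)
site 0, node FMSZ: FMS={C} ∪ Z={G} → {C,G} (+1)
site 0, node FMNSZ: FMSZ={C,G} ∪ N={T} → {C,G,T} (+1)
site 0, node FMNRSZ: FMNSZ={C,G,T} ∩ R={T} → {T} (+0)
site 0, node FLMNRSZ: FMNRSZ={T} ∪ L={G} → {G,T} (+1)
site 1, node MS: M={A} ∪ S={C} → {A,C} (+1)
site 1, node FMS: F={A} ∩ MS={A,C} → {A} (+0)
site 1, node FMSZ: FMS={A} ∪ Z={G} → {A,G} (+1)
site 1, node FMNSZ: FMSZ={A,G} ∪ N={C} → {A,C,G} (+1)
site 1, node FMNRSZ: FMNSZ={A,C,G} ∩ R={A} → {A} (+0)
site 1, node FLMNRSZ: FMNRSZ={A} ∩ L={A} → {A} (+0)
site 2, node MS: M={T} ∩ S={T} → {T} (+0)
site 2, node FMS: F={A} ∪ MS={T} → {A,T} (+1)
site 2, node FMSZ: FMS={A,T} ∪ Z={C} → {A,C,T} (+1)
site 2, node FMNSZ: FMSZ={A,C,T} ∩ N={A} → {A} (+0)
site 2, node FMNRSZ: FMNSZ={A} ∪ R={C} → {A,C} (+1)
site 2, node FLMNRSZ: FMNRSZ={A,C} ∩ L={A} → {A} (+0)
site 3, node MS: M={A} ∪ S={C} → {A,C} (+1)
site 3, node FMS: F={A} ∩ MS={A,C} → {A} (+0)
site 3, node FMSZ: FMS={A} ∪ Z={T} → {A,T} (+1)
site 3, node FMNSZ: FMSZ={A,T} ∪ N={C} → {A,C,T} (+1)
site 3, node FMNRSZ: FMNSZ={A,C,T} ∪ R={G} → {A,C,G,T} (+1)
site 3, node FLMNRSZ: FMNRSZ={A,C,G,T} ∩ L={T} → {T} (+0)
site 4, node MS: M={G} ∩ S={G} → {G} (+0)
site 4, node FMS: F={G} ∩ MS={G} → {G} (+0)
site 4, node FMSZ: FMS={G} ∪ Z={C} → {C,G} (+1)
site 4, node FMNSZ: FMSZ={C,G} ∩ N={C} → {C} (+0)
site 4, node FMNRSZ: FMNSZ={C} ∩ R={C} → {C} (+0)
site 4, node FLMNRSZ: FMNRSZ={C} ∪ L={T} → {C,T} (+1)
site 5, node MS: M={A} ∩ S={A} → {A} (+0)
site 5, node FMS: F={T} ∪ MS={A} → {A,T} (+1)
site 5, node FMSZ: FMS={A,T} ∪ Z={C} → {A,C,T} (+1)
site 5, node FMNSZ: FMSZ={A,C,T} ∩ N={A} → {A} (+0)
site 5, node FMNRSZ: FMNSZ={A} ∪ R={C} → {A,C} (+1)
site 5, node FLMNRSZ: FMNRSZ={A,C} ∪ L={T} → {A,C,T} (+1)
site 6, node MS: M={A} ∪ S={C} → {A,C} (+1)
site 6, node FMS: F={C} ∩ MS={A,C} → {C} (+0)
site 6, node FMSZ: FMS={C} ∪ Z={A} → {A,C} (+1)
site 6, node FMNSZ: FMSZ={A,C} ∩ N={A} → {A} (+0)
site 6, node FMNRSZ: FMNSZ={A} ∩ R={A} → {A} (+0)
site 6, node FLMNRSZ: FMNRSZ={A} ∪ L={G} → {A,G} (+1)
per-site changes: [4, 3, 3, 4, 2, 4, 3]; total = 23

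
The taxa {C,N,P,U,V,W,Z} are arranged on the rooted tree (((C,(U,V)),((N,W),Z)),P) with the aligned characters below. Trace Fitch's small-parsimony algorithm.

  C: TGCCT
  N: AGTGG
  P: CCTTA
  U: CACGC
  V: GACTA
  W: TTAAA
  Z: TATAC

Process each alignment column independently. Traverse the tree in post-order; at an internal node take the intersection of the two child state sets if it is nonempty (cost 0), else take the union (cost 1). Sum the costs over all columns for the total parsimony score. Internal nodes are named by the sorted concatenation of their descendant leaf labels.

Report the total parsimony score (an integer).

18

UV@0: {C} ∪ {G} = {C,G} (union, +1)
CUV@0: {T} ∪ {C,G} = {C,G,T} (union, +1)
NW@0: {A} ∪ {T} = {A,T} (union, +1)
NWZ@0: {A,T} ∩ {T} = {T} (intersection, +0)
CNUVWZ@0: {C,G,T} ∩ {T} = {T} (intersection, +0)
CNPUVWZ@0: {T} ∪ {C} = {C,T} (union, +1)
UV@1: {A} ∩ {A} = {A} (intersection, +0)
CUV@1: {G} ∪ {A} = {A,G} (union, +1)
NW@1: {G} ∪ {T} = {G,T} (union, +1)
NWZ@1: {G,T} ∪ {A} = {A,G,T} (union, +1)
CNUVWZ@1: {A,G} ∩ {A,G,T} = {A,G} (intersection, +0)
CNPUVWZ@1: {A,G} ∪ {C} = {A,C,G} (union, +1)
UV@2: {C} ∩ {C} = {C} (intersection, +0)
CUV@2: {C} ∩ {C} = {C} (intersection, +0)
NW@2: {T} ∪ {A} = {A,T} (union, +1)
NWZ@2: {A,T} ∩ {T} = {T} (intersection, +0)
CNUVWZ@2: {C} ∪ {T} = {C,T} (union, +1)
CNPUVWZ@2: {C,T} ∩ {T} = {T} (intersection, +0)
UV@3: {G} ∪ {T} = {G,T} (union, +1)
CUV@3: {C} ∪ {G,T} = {C,G,T} (union, +1)
NW@3: {G} ∪ {A} = {A,G} (union, +1)
NWZ@3: {A,G} ∩ {A} = {A} (intersection, +0)
CNUVWZ@3: {C,G,T} ∪ {A} = {A,C,G,T} (union, +1)
CNPUVWZ@3: {A,C,G,T} ∩ {T} = {T} (intersection, +0)
UV@4: {C} ∪ {A} = {A,C} (union, +1)
CUV@4: {T} ∪ {A,C} = {A,C,T} (union, +1)
NW@4: {G} ∪ {A} = {A,G} (union, +1)
NWZ@4: {A,G} ∪ {C} = {A,C,G} (union, +1)
CNUVWZ@4: {A,C,T} ∩ {A,C,G} = {A,C} (intersection, +0)
CNPUVWZ@4: {A,C} ∩ {A} = {A} (intersection, +0)
per-site changes: [4, 4, 2, 4, 4]; total = 18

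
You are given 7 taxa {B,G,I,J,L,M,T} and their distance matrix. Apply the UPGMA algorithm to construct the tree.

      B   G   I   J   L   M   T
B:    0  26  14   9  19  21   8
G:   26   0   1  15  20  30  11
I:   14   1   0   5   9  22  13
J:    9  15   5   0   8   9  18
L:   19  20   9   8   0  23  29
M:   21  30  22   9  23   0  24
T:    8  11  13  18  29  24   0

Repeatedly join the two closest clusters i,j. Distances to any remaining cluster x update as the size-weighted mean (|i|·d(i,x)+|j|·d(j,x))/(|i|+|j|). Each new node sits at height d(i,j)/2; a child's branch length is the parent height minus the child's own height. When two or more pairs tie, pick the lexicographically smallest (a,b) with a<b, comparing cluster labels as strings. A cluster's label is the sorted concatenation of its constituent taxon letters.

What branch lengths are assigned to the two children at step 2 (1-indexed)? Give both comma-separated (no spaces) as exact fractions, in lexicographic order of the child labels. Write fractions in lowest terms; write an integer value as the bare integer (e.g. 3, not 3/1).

iteration 1: select G,I (d=1); attach at lengths (1/2, 1/2); label the merged cluster GI
  updated: d(B,GI)=20, d(GI,J)=10, d(GI,L)=29/2, d(GI,M)=26, d(GI,T)=12
iteration 2: select B,T (d=8); attach at lengths (4, 4); label the merged cluster BT
  updated: d(BT,GI)=16, d(BT,J)=27/2, d(BT,L)=24, d(BT,M)=45/2
iteration 3: select J,L (d=8); attach at lengths (4, 4); label the merged cluster JL
  updated: d(BT,JL)=75/4, d(GI,JL)=49/4, d(JL,M)=16
iteration 4: select GI,JL (d=49/4); attach at lengths (45/8, 17/8); label the merged cluster GIJL
  updated: d(BT,GIJL)=139/8, d(GIJL,M)=21
iteration 5: select BT,GIJL (d=139/8); attach at lengths (75/16, 41/16); label the merged cluster BGIJLT
  updated: d(BGIJLT,M)=43/2
iteration 6: select BGIJLT,M (d=43/2); attach at lengths (33/16, 43/4); label the merged cluster BGIJLMT
final tree: (((B:4,T:4):75/16,((G:1/2,I:1/2):45/8,(J:4,L:4):17/8):41/16):33/16,M:43/4)
total length: 717/16

4,4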